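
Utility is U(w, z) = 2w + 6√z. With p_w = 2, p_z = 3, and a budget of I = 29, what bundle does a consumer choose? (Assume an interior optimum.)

MU_w = 2, MU_z = 6/(2√z).
MRS = 2 ÷ (6/(2√z)).
Tangency: set MRS = p_w/p_z = 2/3.
MRS depends only on z: (2/3)·√z = 2/3 ⇒ √z = (2/3)/(2/3) = 1 ⇒ z* = 1.
From the budget, 2·w = 29 − 3·1 = 26, so w* = 13.

w* = 13, z* = 1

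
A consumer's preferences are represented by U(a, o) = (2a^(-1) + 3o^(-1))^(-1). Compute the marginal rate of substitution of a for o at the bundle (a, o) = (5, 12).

For CES with ρ = -1, MRS = (2/3)·(o/a)^2.
At (5, 12): MRS = 96/25.
That is, one extra unit of a is worth 96/25 units of o at the margin.

MRS = 96/25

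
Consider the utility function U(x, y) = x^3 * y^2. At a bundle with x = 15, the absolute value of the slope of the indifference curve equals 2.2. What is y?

MU_x = 3·x^2·y^2 and MU_y = 2·x^3·y.
MRS = MU_x/MU_y = (3/2)·y/x.
Substitute x = 15: MRS = y/10. Setting y/10 = 2.2 gives y = 2.2·10 = 22.

y = 22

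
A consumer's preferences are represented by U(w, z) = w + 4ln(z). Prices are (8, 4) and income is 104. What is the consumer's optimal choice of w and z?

MU_w = 1, MU_z = 4/z.
MRS = 1 ÷ (4/z).
Tangency: set MRS = p_w/p_z = 8/4 = 2.
MRS depends only on z: 0.25·z = 2 ⇒ z* = 2/0.25 = 8.
From the budget, 8·w = 104 − 4·8 = 72, so w* = 9.

w* = 9, z* = 8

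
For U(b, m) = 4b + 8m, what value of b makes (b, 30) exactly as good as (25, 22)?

U(25, 22) = 276.
Set U(b, 30) = 276 and solve.
4b + 8·30 = 276 ⇒ 4b = 36 ⇒ b = 9.
Check: U(9, 30) = 276.

b = 9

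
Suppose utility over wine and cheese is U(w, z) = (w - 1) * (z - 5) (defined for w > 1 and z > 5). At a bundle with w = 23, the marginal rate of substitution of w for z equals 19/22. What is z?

MU_w = (z−5), MU_z = (w−1).
MRS = (z−5)/(w−1).
Substitute w = 23: MRS = (z − 5)/22. Setting this equal to 19/22 gives z − 5 = (19/22)·22 = 19, so z = 24.

z = 24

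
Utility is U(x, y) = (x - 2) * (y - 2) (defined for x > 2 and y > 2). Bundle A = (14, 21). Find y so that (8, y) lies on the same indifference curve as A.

U(14, 21) = 228.
Set U(8, y) = 228 and solve.
With x = 8: (8 − 2) = 6, so (y − 2) = 228/6 = 38.
So y = 2 + 38 = 40.
Check: U(8, 40) = 228.

y = 40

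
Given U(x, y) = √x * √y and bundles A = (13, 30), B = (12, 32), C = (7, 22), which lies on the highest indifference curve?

Bundle A

Evaluate utility at each bundle:
U(A) = 19.748.
U(B) = 19.596.
U(C) = 12.410.
Highest utility is A, so A ≻ B ≻ C.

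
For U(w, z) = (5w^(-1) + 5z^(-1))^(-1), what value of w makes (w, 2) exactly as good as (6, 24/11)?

U depends on (w, z) only through S = 5w^(-1) + 5z^(-1), so equal utility means equal S. At (6, 24/11): S = 3.125.
With z = 2: 5·2^(-1) = 2.5, so 5w^(-1) = 3.125 − 2.5 = 0.625, i.e. w^(-1) = 0.125.
Hence w = 1/0.125 = 8.
Check: U(8, 2) = 0.32.

w = 8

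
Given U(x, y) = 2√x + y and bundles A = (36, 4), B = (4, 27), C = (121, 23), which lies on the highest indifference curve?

Bundle C

Evaluate utility at each bundle:
U(A) = 16.000.
U(B) = 31.000.
U(C) = 45.000.
Highest utility is C, so C ≻ B ≻ A.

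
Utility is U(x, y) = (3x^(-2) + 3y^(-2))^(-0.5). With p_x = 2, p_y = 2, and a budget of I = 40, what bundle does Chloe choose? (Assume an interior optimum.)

For CES with ρ = -2, MRS = (y/x)^3.
Tangency: set MRS = p_x/p_y = 2/2 = 1.
So (y/x)^3 = 1; taking the cube root, y/x = 1, i.e. y = x.
Substitute into the budget 2·x + 2·y = 40: 4·x = 40, so x* = 10 and y* = 10.

x* = 10, y* = 10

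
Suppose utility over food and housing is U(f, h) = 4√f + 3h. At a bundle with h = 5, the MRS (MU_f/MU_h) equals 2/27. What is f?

MU_f = 4/(2√f), MU_h = 3.
MRS = 4/(2√f) ÷ 3.
MRS depends only on f: (2/3)/√f = 2/27 ⇒ √f = (2/3)/(2/27) = 9 ⇒ f = 81.

f = 81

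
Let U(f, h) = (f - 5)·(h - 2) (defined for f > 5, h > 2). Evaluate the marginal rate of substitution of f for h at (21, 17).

MRS = 15/16

MU_f = (h−2), MU_h = (f−5).
MRS = (h−2)/(f−5).
At (21, 17): MRS = 15/16.
So at (21, 17) the consumer would give up 15/16 units of h for one more unit of f.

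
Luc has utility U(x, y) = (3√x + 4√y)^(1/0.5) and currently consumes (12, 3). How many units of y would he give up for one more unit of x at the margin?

MRS = 0.375

For CES with ρ = 0.5, MRS = (3/4)·√(y/x).
At (12, 3): MRS = 0.375.
The indifference curve has slope −0.375 at this bundle.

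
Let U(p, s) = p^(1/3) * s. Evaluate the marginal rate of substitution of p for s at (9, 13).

MU_p = 1/3·p^(-2/3)·s and MU_s = p^(1/3).
MRS = MU_p/MU_s = (1/3)·s/p.
At (9, 13): MRS = 13/27.
So at (9, 13) the consumer would give up 13/27 units of s for one more unit of p.

MRS = 13/27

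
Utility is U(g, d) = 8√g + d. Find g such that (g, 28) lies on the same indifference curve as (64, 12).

U(64, 12) = 76.
Set U(g, 28) = 76 and solve.
With d = 28: 8√g = 76 − 28 = 48, so √g = 6 and g = 36.
Check: U(36, 28) = 76.

g = 36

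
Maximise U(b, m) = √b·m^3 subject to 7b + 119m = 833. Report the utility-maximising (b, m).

b* = 17, m* = 6

MU_b = 0.5·b^(-0.5)·m^3 and MU_m = 3·√b·m^2.
MRS = MU_b/MU_m = (1/6)·m/b.
Tangency: set MRS = p_b/p_m = 7/119 = 1/17.
So (1/6)·m/b = 1/17, i.e. m = (6/17)·b.
Substitute into the budget 7·b + 119·m = 833: 49·b = 833, so b* = 17.
Then m* = (6/17)·17 = 6.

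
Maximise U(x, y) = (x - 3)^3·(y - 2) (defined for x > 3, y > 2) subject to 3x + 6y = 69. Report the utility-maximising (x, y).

MU_x = 3·(x−3)^2·(y−2), MU_y = (x−3)^3.
MRS = (3/1)·(y−2)/(x−3).
Tangency: set MRS = p_x/p_y = 3/6 = 0.5.
So (3/1)·(y − 2)/(x − 3) = 0.5, i.e. (y − 2) = (1/6)·(x − 3).
Rewrite the budget in excess-of-subsistence terms: 3·(x − 3) + 6·(y − 2) = 69 − 3·3 − 6·2 = 48.
Substituting, 4·(x − 3) = 48, so x − 3 = 12 and x* = 15.
Then y − 2 = (1/6)·12 = 2, so y* = 4.

x* = 15, y* = 4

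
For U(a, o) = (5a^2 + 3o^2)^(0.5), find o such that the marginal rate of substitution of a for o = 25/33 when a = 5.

o = 11

For CES with ρ = 2, MRS = (5/3)·(o/a)^(-1).
Setting (5/3)·(o/5)^(-1) = 25/33 gives (o/5)^(-1) = 5/11, so o/5 = 2.2 and o = 11.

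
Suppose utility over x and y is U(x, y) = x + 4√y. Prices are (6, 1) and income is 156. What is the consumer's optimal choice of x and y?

x* = 2, y* = 144

MU_x = 1, MU_y = 4/(2√y).
MRS = 1 ÷ (4/(2√y)).
Tangency: set MRS = p_x/p_y = 6/1 = 6.
MRS depends only on y: 0.5·√y = 6 ⇒ √y = 6/0.5 = 12 ⇒ y* = 144.
From the budget, 6·x = 156 − 1·144 = 12, so x* = 2.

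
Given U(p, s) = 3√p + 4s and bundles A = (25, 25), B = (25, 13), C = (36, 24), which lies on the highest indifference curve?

Evaluate utility at each bundle:
U(A) = 115.000.
U(B) = 67.000.
U(C) = 114.000.
Highest utility is A, so A ≻ C ≻ B.

Bundle A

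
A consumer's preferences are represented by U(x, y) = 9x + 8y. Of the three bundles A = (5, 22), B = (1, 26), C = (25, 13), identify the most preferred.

Evaluate utility at each bundle:
U(A) = 221.
U(B) = 217.
U(C) = 329.
Highest utility is C, so C ≻ A ≻ B.

Bundle C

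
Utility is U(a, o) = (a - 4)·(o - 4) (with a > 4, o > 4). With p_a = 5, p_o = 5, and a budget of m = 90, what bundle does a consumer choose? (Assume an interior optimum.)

MU_a = (o−4), MU_o = (a−4).
MRS = (o−4)/(a−4).
Tangency: set MRS = p_a/p_o = 5/5 = 1.
So (o − 4)/(a − 4) = 1, i.e. (o − 4) = (a − 4).
Rewrite the budget in excess-of-subsistence terms: 5·(a − 4) + 5·(o − 4) = 90 − 5·4 − 5·4 = 50.
Substituting, 10·(a − 4) = 50, so a − 4 = 5 and a* = 9.
Then o − 4 = 5, so o* = 9.

a* = 9, o* = 9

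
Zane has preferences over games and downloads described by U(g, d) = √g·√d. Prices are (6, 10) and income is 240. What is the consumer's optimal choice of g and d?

g* = 20, d* = 12

MU_g = 0.5·g^(-0.5)·√d and MU_d = 0.5·√g·d^(-0.5).
MRS = MU_g/MU_d = d/g.
Tangency: set MRS = p_g/p_d = 6/10 = 0.6.
So d/g = 0.6, i.e. d = 0.6·g.
Substitute into the budget 6·g + 10·d = 240: 12·g = 240, so g* = 20.
Then d* = 0.6·20 = 12.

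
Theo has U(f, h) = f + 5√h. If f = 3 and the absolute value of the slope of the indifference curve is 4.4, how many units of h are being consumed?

MU_f = 1, MU_h = 5/(2√h).
MRS = 1 ÷ (5/(2√h)).
MRS depends only on h: 0.4·√h = 4.4 ⇒ √h = 4.4/0.4 = 11 ⇒ h = 121.

h = 121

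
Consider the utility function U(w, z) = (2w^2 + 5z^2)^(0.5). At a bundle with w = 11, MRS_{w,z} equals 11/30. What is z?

For CES with ρ = 2, MRS = (2/5)·(z/w)^(-1).
Setting (2/5)·(z/11)^(-1) = 11/30 gives (z/11)^(-1) = 11/12, so z/11 = 12/11 and z = 12.

z = 12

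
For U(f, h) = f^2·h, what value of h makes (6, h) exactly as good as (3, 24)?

h = 6

U(3, 24) = 216.
Set U(6, h) = 216 and solve.
With f = 6: 6^2 = 36, so h = 216/36 = 6.
Check: U(6, 6) = 216.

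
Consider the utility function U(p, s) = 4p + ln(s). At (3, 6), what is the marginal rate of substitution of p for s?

MU_p = 4, MU_s = 1/s.
MRS = 4 ÷ (1/s).
At (3, 6): MRS = 24.
That is, one extra unit of p is worth 24 units of s at the margin.

MRS = 24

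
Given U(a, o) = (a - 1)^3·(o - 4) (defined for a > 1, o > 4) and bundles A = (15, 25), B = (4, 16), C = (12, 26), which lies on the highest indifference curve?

Bundle A

Evaluate utility at each bundle:
U(A) = 57624.
U(B) = 324.
U(C) = 29282.
Highest utility is A, so A ≻ C ≻ B.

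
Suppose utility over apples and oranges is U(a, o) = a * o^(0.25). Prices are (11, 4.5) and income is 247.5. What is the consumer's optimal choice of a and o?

MU_a = o^(0.25) and MU_o = 0.25·a·o^(-0.75).
MRS = MU_a/MU_o = (4)·o/a.
Tangency: set MRS = p_a/p_o = 11/4.5 = 22/9.
So (4)·o/a = 22/9, i.e. o = (11/18)·a.
Substitute into the budget 11·a + 4.5·o = 247.5: 13.75·a = 247.5, so a* = 18.
Then o* = (11/18)·18 = 11.

a* = 18, o* = 11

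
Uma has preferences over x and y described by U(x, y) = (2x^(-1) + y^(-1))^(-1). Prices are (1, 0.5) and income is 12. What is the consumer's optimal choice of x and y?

For CES with ρ = -1, MRS = (2/1)·(y/x)^2.
Tangency: set MRS = p_x/p_y = 1/0.5 = 2.
So (y/x)^2 = 1; taking the square root, y/x = 1, i.e. y = x.
Substitute into the budget 1·x + 0.5·y = 12: 1.5·x = 12, so x* = 8 and y* = 8.

x* = 8, y* = 8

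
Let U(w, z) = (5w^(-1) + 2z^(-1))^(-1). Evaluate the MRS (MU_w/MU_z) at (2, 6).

MRS = 22.5

For CES with ρ = -1, MRS = (5/2)·(z/w)^2.
At (2, 6): MRS = 22.5.
The indifference curve has slope −22.5 at this bundle.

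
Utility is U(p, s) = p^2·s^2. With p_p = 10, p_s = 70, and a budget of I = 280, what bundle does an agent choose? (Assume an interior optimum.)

MU_p = 2·p·s^2 and MU_s = 2·p^2·s.
MRS = MU_p/MU_s = s/p.
Tangency: set MRS = p_p/p_s = 10/70 = 1/7.
So s/p = 1/7, i.e. s = (1/7)·p.
Substitute into the budget 10·p + 70·s = 280: 20·p = 280, so p* = 14.
Then s* = (1/7)·14 = 2.

p* = 14, s* = 2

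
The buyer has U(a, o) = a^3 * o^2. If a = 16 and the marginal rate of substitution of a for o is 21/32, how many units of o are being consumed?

o = 7

MU_a = 3·a^2·o^2 and MU_o = 2·a^3·o.
MRS = MU_a/MU_o = (3/2)·o/a.
Substitute a = 16: MRS = o/(32/3). Setting o/(32/3) = 21/32 gives o = (21/32)·(32/3) = 7.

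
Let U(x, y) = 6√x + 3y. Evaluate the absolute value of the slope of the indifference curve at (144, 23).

MRS = 1/12

MU_x = 6/(2√x), MU_y = 3.
MRS = 6/(2√x) ÷ 3.
At (144, 23): MRS = 1/12.
The indifference curve has slope −1/12 at this bundle.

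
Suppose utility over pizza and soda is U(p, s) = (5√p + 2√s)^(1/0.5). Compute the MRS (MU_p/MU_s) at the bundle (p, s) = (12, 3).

MRS = 1.25

For CES with ρ = 0.5, MRS = (5/2)·√(s/p).
At (12, 3): MRS = 1.25.
That is, one extra unit of p is worth 1.25 units of s at the margin.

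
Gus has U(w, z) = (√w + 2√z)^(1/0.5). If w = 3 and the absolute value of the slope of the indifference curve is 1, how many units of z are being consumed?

z = 12

For CES with ρ = 0.5, MRS = (1/2)·√(z/w).
Setting (1/2)·√(z/3) = 1 gives √(z/3) = 2, so z/3 = 4 and z = 12.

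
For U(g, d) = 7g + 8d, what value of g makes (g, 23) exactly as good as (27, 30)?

g = 35

U(27, 30) = 429.
Set U(g, 23) = 429 and solve.
7g + 8·23 = 429 ⇒ 7g = 245 ⇒ g = 35.
Check: U(35, 23) = 429.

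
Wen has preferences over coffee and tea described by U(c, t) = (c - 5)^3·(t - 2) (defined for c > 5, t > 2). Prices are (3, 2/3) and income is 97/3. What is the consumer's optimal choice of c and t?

c* = 9, t* = 8

MU_c = 3·(c−5)^2·(t−2), MU_t = (c−5)^3.
MRS = (3/1)·(t−2)/(c−5).
Tangency: set MRS = p_c/p_t = 3/(2/3) = 4.5.
So (3/1)·(t − 2)/(c − 5) = 4.5, i.e. (t − 2) = 1.5·(c − 5).
Rewrite the budget in excess-of-subsistence terms: 3·(c − 5) + (2/3)·(t − 2) = 97/3 − 3·5 − (2/3)·2 = 16.
Substituting, 4·(c − 5) = 16, so c − 5 = 4 and c* = 9.
Then t − 2 = 1.5·4 = 6, so t* = 8.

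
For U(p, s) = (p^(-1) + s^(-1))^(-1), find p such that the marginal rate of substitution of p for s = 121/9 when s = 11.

For CES with ρ = -1, MRS = (s/p)^2.
Setting (11/p)^2 = 121/9 gives 11/p = 11/3 and p = 3.

p = 3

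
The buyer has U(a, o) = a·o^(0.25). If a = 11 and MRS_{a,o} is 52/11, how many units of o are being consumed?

o = 13

MU_a = o^(0.25) and MU_o = 0.25·a·o^(-0.75).
MRS = MU_a/MU_o = (4)·o/a.
Substitute a = 11: MRS = o/2.75. Setting o/2.75 = 52/11 gives o = (52/11)·2.75 = 13.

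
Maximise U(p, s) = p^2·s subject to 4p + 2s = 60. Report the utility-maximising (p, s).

p* = 10, s* = 10

MU_p = 2·p·s and MU_s = p^2.
MRS = MU_p/MU_s = (2/1)·s/p.
Tangency: set MRS = p_p/p_s = 4/2 = 2.
So (2/1)·s/p = 2, i.e. s = p.
Substitute into the budget 4·p + 2·s = 60: 6·p = 60, so p* = 10.
Then s* = 10.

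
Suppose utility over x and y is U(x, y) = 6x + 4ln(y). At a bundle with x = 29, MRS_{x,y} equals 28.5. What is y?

MU_x = 6, MU_y = 4/y.
MRS = 6 ÷ (4/y).
MRS depends only on y: 1.5·y = 28.5 ⇒ y = 28.5/1.5 = 19.

y = 19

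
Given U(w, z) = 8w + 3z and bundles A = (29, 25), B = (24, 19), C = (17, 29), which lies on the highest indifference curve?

Evaluate utility at each bundle:
U(A) = 307.
U(B) = 249.
U(C) = 223.
Highest utility is A, so A ≻ B ≻ C.

Bundle A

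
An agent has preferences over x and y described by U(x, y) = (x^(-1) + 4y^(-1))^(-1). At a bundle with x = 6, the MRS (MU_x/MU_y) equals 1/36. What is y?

For CES with ρ = -1, MRS = (1/4)·(y/x)^2.
Setting (1/4)·(y/6)^2 = 1/36 gives (y/6)^2 = 1/9, so y/6 = 1/3 and y = 2.

y = 2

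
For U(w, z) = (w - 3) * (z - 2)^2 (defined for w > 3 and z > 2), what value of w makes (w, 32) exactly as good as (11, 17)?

U(11, 17) = 1800.
Set U(w, 32) = 1800 and solve.
With z = 32: (32 − 2)^2 = 900, so (w − 3) = 1800/900 = 2.
So w = 3 + 2 = 5.
Check: U(5, 32) = 1800.

w = 5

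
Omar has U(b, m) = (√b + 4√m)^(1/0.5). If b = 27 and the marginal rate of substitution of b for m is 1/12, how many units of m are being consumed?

m = 3

For CES with ρ = 0.5, MRS = (1/4)·√(m/b).
Setting (1/4)·√(m/27) = 1/12 gives √(m/27) = 1/3, so m/27 = 1/9 and m = 3.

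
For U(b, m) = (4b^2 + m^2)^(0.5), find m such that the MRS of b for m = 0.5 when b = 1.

For CES with ρ = 2, MRS = (4/1)·(m/b)^(-1).
Setting (4/1)·(m/1)^(-1) = 0.5 gives (m/1)^(-1) = 0.125, so m/1 = 8 and m = 8.

m = 8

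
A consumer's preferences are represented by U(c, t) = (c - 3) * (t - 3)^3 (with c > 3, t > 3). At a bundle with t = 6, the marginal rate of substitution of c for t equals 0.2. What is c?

c = 8

MU_c = (t−3)^3, MU_t = 3·(c−3)·(t−3)^2.
MRS = (1/3)·(t−3)/(c−3).
Substitute t = 6: MRS = 1/(c − 3). Setting this equal to 0.2 gives c − 3 = 1/0.2 = 5, so c = 8.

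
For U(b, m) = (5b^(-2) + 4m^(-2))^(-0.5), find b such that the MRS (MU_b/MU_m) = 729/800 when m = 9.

b = 10

For CES with ρ = -2, MRS = (5/4)·(m/b)^3.
Setting (5/4)·(9/b)^3 = 729/800 gives (9/b)^3 = 729/1000, so 9/b = 0.9 and b = 10.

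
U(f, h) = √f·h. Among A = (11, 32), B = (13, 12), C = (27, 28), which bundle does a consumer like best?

Bundle C

Evaluate utility at each bundle:
U(A) = 106.132.
U(B) = 43.267.
U(C) = 145.492.
Highest utility is C, so C ≻ A ≻ B.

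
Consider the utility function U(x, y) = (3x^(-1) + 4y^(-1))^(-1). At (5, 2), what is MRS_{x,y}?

For CES with ρ = -1, MRS = (3/4)·(y/x)^2.
At (5, 2): MRS = 3/25.
The indifference curve has slope −3/25 at this bundle.

MRS = 3/25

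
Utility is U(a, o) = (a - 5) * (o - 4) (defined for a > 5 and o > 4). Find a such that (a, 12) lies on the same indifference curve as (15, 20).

U(15, 20) = 160.
Set U(a, 12) = 160 and solve.
With o = 12: (12 − 4) = 8, so (a − 5) = 160/8 = 20.
So a = 5 + 20 = 25.
Check: U(25, 12) = 160.

a = 25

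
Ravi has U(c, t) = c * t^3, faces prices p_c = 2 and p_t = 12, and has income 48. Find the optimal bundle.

c* = 6, t* = 3

MU_c = t^3 and MU_t = 3·c·t^2.
MRS = MU_c/MU_t = (1/3)·t/c.
Tangency: set MRS = p_c/p_t = 2/12 = 1/6.
So (1/3)·t/c = 1/6, i.e. t = 0.5·c.
Substitute into the budget 2·c + 12·t = 48: 8·c = 48, so c* = 6.
Then t* = 0.5·6 = 3.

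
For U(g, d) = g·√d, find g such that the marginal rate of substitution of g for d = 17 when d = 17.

g = 2

MU_g = √d and MU_d = 0.5·g·d^(-0.5).
MRS = MU_g/MU_d = (2)·d/g.
Substitute d = 17: MRS = 34/g. Setting 34/g = 17 gives g = 34/17 = 2.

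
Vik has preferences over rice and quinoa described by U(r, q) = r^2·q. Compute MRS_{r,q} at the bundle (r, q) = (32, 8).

MU_r = 2·r·q and MU_q = r^2.
MRS = MU_r/MU_q = (2/1)·q/r.
At (32, 8): MRS = 0.5.
That is, one extra unit of r is worth 0.5 units of q at the margin.

MRS = 0.5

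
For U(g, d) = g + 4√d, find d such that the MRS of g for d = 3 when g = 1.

MU_g = 1, MU_d = 4/(2√d).
MRS = 1 ÷ (4/(2√d)).
MRS depends only on d: 0.5·√d = 3 ⇒ √d = 3/0.5 = 6 ⇒ d = 36.

d = 36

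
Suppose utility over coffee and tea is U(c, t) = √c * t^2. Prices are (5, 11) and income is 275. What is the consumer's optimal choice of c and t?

c* = 11, t* = 20

MU_c = 0.5·c^(-0.5)·t^2 and MU_t = 2·√c·t.
MRS = MU_c/MU_t = (0.25)·t/c.
Tangency: set MRS = p_c/p_t = 5/11.
So (0.25)·t/c = 5/11, i.e. t = (20/11)·c.
Substitute into the budget 5·c + 11·t = 275: 25·c = 275, so c* = 11.
Then t* = (20/11)·11 = 20.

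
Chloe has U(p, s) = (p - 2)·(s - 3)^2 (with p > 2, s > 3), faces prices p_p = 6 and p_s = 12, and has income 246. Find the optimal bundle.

MU_p = (s−3)^2, MU_s = 2·(p−2)·(s−3).
MRS = (1/2)·(s−3)/(p−2).
Tangency: set MRS = p_p/p_s = 6/12 = 0.5.
So (1/2)·(s − 3)/(p − 2) = 0.5, i.e. (s − 3) = (p − 2).
Rewrite the budget in excess-of-subsistence terms: 6·(p − 2) + 12·(s − 3) = 246 − 6·2 − 12·3 = 198.
Substituting, 18·(p − 2) = 198, so p − 2 = 11 and p* = 13.
Then s − 3 = 11, so s* = 14.

p* = 13, s* = 14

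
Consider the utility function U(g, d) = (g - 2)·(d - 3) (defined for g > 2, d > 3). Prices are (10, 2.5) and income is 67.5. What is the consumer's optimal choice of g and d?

MU_g = (d−3), MU_d = (g−2).
MRS = (d−3)/(g−2).
Tangency: set MRS = p_g/p_d = 10/2.5 = 4.
So (d − 3)/(g − 2) = 4, i.e. (d − 3) = 4·(g − 2).
Rewrite the budget in excess-of-subsistence terms: 10·(g − 2) + 2.5·(d − 3) = 67.5 − 10·2 − 2.5·3 = 40.
Substituting, 20·(g − 2) = 40, so g − 2 = 2 and g* = 4.
Then d − 3 = 4·2 = 8, so d* = 11.

g* = 4, d* = 11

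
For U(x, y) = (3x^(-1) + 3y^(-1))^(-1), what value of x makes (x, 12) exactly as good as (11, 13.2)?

x = 12

U depends on (x, y) only through S = 3x^(-1) + 3y^(-1), so equal utility means equal S. At (11, 13.2): S = 0.5.
With y = 12: 3·12^(-1) = 0.25, so 3x^(-1) = 0.5 − 0.25 = 0.25, i.e. x^(-1) = 1/12.
Hence x = 1/(1/12) = 12.
Check: U(12, 12) = 2.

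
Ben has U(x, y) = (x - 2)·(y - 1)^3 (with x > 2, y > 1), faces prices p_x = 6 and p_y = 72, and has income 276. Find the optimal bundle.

x* = 10, y* = 3

MU_x = (y−1)^3, MU_y = 3·(x−2)·(y−1)^2.
MRS = (1/3)·(y−1)/(x−2).
Tangency: set MRS = p_x/p_y = 6/72 = 1/12.
So (1/3)·(y − 1)/(x − 2) = 1/12, i.e. (y − 1) = 0.25·(x − 2).
Rewrite the budget in excess-of-subsistence terms: 6·(x − 2) + 72·(y − 1) = 276 − 6·2 − 72·1 = 192.
Substituting, 24·(x − 2) = 192, so x − 2 = 8 and x* = 10.
Then y − 1 = 0.25·8 = 2, so y* = 3.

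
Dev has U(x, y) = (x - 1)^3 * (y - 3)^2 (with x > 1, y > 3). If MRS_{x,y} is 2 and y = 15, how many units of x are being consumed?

MU_x = 3·(x−1)^2·(y−3)^2, MU_y = 2·(x−1)^3·(y−3).
MRS = (3/2)·(y−3)/(x−1).
Substitute y = 15: MRS = 18/(x − 1). Setting this equal to 2 gives x − 1 = 18/2 = 9, so x = 10.

x = 10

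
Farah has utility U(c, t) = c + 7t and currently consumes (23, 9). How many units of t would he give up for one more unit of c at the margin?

MU_c = 1, MU_t = 7, so MRS = 1/7 at every bundle.
At (23, 9): MRS = 1/7.
So at (23, 9) the consumer would give up 1/7 units of t for one more unit of c.

MRS = 1/7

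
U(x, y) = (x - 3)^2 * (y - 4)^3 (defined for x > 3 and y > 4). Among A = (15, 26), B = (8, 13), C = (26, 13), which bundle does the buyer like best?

Evaluate utility at each bundle:
U(A) = 1533312.
U(B) = 18225.
U(C) = 385641.
Highest utility is A, so A ≻ C ≻ B.

Bundle A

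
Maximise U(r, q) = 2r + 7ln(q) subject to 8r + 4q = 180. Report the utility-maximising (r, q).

r* = 19, q* = 7

MU_r = 2, MU_q = 7/q.
MRS = 2 ÷ (7/q).
Tangency: set MRS = p_r/p_q = 8/4 = 2.
MRS depends only on q: (2/7)·q = 2 ⇒ q* = 2/(2/7) = 7.
From the budget, 8·r = 180 − 4·7 = 152, so r* = 19.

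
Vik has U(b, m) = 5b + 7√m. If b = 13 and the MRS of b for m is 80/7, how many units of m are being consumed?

MU_b = 5, MU_m = 7/(2√m).
MRS = 5 ÷ (7/(2√m)).
MRS depends only on m: (10/7)·√m = 80/7 ⇒ √m = (80/7)/(10/7) = 8 ⇒ m = 64.

m = 64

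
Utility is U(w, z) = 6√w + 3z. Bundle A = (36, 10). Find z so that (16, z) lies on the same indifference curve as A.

U(36, 10) = 66.
Set U(16, z) = 66 and solve.
With w = 16: √16 = 4, so 3z = 66 − 6·4 = 42 and z = 14.
Check: U(16, 14) = 66.

z = 14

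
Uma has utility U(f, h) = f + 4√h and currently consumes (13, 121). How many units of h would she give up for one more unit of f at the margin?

MRS = 5.5

MU_f = 1, MU_h = 4/(2√h).
MRS = 1 ÷ (4/(2√h)).
At (13, 121): MRS = 5.5.
So at (13, 121) the consumer would give up 5.5 units of h for one more unit of f.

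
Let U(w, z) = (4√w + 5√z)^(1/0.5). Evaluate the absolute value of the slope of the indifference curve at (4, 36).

MRS = 2.4

For CES with ρ = 0.5, MRS = (4/5)·√(z/w).
At (4, 36): MRS = 2.4.
That is, one extra unit of w is worth 2.4 units of z at the margin.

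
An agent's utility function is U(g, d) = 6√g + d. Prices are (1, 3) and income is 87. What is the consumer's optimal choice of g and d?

g* = 81, d* = 2

MU_g = 6/(2√g), MU_d = 1.
MRS = 6/(2√g) ÷ 1.
Tangency: set MRS = p_g/p_d = 1/3.
MRS depends only on g: 3/√g = 1/3 ⇒ √g = 3/(1/3) = 9 ⇒ g* = 81.
From the budget, 3·d = 87 − 1·81 = 6, so d* = 2.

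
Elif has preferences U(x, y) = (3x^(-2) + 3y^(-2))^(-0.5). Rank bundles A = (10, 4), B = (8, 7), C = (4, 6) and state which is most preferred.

Evaluate utility at each bundle:
U(A) = 2.144.
U(B) = 3.042.
U(C) = 1.922.
Highest utility is B, so B ≻ A ≻ C.

Bundle B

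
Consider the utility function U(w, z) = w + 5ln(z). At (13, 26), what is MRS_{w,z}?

MRS = 5.2

MU_w = 1, MU_z = 5/z.
MRS = 1 ÷ (5/z).
At (13, 26): MRS = 5.2.
That is, one extra unit of w is worth 5.2 units of z at the margin.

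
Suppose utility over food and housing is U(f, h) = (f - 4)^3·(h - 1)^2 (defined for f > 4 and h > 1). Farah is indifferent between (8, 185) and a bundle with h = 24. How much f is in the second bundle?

f = 20

U(8, 185) = 2166784.
Set U(f, 24) = 2166784 and solve.
With h = 24: (24 − 1)^2 = 529, so (f − 4)^3 = 2166784/529 = 4096.
Taking the cube root (with f > 4): f − 4 = 16, so f = 20.
Check: U(20, 24) = 2166784.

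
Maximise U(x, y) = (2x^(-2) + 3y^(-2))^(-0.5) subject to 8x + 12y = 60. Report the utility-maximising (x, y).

x* = 3, y* = 3

For CES with ρ = -2, MRS = (2/3)·(y/x)^3.
Tangency: set MRS = p_x/p_y = 8/12 = 2/3.
So (y/x)^3 = 1; taking the cube root, y/x = 1, i.e. y = x.
Substitute into the budget 8·x + 12·y = 60: 20·x = 60, so x* = 3 and y* = 3.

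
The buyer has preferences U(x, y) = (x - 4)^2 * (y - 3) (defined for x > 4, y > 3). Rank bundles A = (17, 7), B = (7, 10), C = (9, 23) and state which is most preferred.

Bundle A

Evaluate utility at each bundle:
U(A) = 676.
U(B) = 63.
U(C) = 500.
Highest utility is A, so A ≻ C ≻ B.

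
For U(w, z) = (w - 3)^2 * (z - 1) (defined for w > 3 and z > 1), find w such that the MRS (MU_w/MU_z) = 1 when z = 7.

MU_w = 2·(w−3)·(z−1), MU_z = (w−3)^2.
MRS = (2/1)·(z−1)/(w−3).
Substitute z = 7: MRS = 12/(w − 3). Setting this equal to 1 gives w − 3 = 12/1 = 12, so w = 15.

w = 15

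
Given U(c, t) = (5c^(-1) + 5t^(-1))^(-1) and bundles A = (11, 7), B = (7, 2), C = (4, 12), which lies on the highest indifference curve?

Evaluate utility at each bundle:
U(A) = 0.856.
U(B) = 0.311.
U(C) = 0.600.
Highest utility is A, so A ≻ C ≻ B.

Bundle A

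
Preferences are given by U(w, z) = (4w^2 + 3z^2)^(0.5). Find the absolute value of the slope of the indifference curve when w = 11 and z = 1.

For CES with ρ = 2, MRS = (4/3)·(z/w)^(-1).
At (11, 1): MRS = 44/3.
So at (11, 1) the consumer would give up 44/3 units of z for one more unit of w.

MRS = 44/3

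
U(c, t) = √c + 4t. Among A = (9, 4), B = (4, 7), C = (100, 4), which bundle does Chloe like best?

Evaluate utility at each bundle:
U(A) = 19.000.
U(B) = 30.000.
U(C) = 26.000.
Highest utility is B, so B ≻ C ≻ A.

Bundle B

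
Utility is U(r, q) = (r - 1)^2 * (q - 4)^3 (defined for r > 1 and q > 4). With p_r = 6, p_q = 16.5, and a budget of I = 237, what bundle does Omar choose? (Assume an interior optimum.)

MU_r = 2·(r−1)·(q−4)^3, MU_q = 3·(r−1)^2·(q−4)^2.
MRS = (2/3)·(q−4)/(r−1).
Tangency: set MRS = p_r/p_q = 6/16.5 = 4/11.
So (2/3)·(q − 4)/(r − 1) = 4/11, i.e. (q − 4) = (6/11)·(r − 1).
Rewrite the budget in excess-of-subsistence terms: 6·(r − 1) + 16.5·(q − 4) = 237 − 6·1 − 16.5·4 = 165.
Substituting, 15·(r − 1) = 165, so r − 1 = 11 and r* = 12.
Then q − 4 = (6/11)·11 = 6, so q* = 10.

r* = 12, q* = 10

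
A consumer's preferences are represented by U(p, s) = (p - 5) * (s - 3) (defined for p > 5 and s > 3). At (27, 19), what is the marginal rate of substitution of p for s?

MU_p = (s−3), MU_s = (p−5).
MRS = (s−3)/(p−5).
At (27, 19): MRS = 8/11.
The indifference curve has slope −8/11 at this bundle.

MRS = 8/11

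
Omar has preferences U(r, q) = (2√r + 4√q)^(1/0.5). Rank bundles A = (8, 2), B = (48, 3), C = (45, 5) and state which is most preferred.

Bundle C

Evaluate utility at each bundle:
U(A) = 128.000.
U(B) = 432.000.
U(C) = 500.000.
Highest utility is C, so C ≻ B ≻ A.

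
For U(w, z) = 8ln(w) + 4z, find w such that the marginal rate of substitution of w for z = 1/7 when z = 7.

w = 14

MU_w = 8/w, MU_z = 4.
MRS = 8/w ÷ 4.
MRS depends only on w: 2/w = 1/7 ⇒ w = 2/(1/7) = 14.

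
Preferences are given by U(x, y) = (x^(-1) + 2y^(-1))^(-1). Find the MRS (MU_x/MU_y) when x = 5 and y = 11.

For CES with ρ = -1, MRS = (1/2)·(y/x)^2.
At (5, 11): MRS = 121/50.
That is, one extra unit of x is worth 121/50 units of y at the margin.

MRS = 121/50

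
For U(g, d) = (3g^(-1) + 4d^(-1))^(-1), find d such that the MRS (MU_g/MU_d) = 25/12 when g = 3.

d = 5

For CES with ρ = -1, MRS = (3/4)·(d/g)^2.
Setting (3/4)·(d/3)^2 = 25/12 gives (d/3)^2 = 25/9, so d/3 = 5/3 and d = 5.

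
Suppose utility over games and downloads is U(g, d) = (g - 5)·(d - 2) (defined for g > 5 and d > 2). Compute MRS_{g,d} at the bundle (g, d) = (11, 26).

MRS = 4

MU_g = (d−2), MU_d = (g−5).
MRS = (d−2)/(g−5).
At (11, 26): MRS = 4.
That is, one extra unit of g is worth 4 units of d at the margin.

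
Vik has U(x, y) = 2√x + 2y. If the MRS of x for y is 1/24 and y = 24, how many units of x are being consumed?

MU_x = 2/(2√x), MU_y = 2.
MRS = 2/(2√x) ÷ 2.
MRS depends only on x: 0.5/√x = 1/24 ⇒ √x = 0.5/(1/24) = 12 ⇒ x = 144.

x = 144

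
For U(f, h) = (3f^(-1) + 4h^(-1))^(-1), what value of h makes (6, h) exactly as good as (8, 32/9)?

U depends on (f, h) only through S = 3f^(-1) + 4h^(-1), so equal utility means equal S. At (8, 32/9): S = 1.5.
With f = 6: 3·6^(-1) = 0.5, so 4h^(-1) = 1.5 − 0.5 = 1, i.e. h^(-1) = 0.25.
Hence h = 1/0.25 = 4.
Check: U(6, 4) = 0.6667.

h = 4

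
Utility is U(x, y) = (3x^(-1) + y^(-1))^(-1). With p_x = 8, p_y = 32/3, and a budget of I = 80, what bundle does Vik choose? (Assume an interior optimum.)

For CES with ρ = -1, MRS = (3/1)·(y/x)^2.
Tangency: set MRS = p_x/p_y = 8/(32/3) = 0.75.
So (y/x)^2 = 0.25; taking the square root, y/x = 0.5, i.e. y = 0.5·x.
Substitute into the budget 8·x + (32/3)·y = 80: (40/3)·x = 80, so x* = 6 and y* = 0.5·6 = 3.

x* = 6, y* = 3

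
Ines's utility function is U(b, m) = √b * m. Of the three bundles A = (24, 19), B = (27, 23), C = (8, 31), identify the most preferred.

Evaluate utility at each bundle:
U(A) = 93.081.
U(B) = 119.512.
U(C) = 87.681.
Highest utility is B, so B ≻ A ≻ C.

Bundle B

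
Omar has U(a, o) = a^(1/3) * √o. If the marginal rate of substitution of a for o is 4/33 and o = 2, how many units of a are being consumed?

a = 11

MU_a = 1/3·a^(-2/3)·√o and MU_o = 0.5·a^(1/3)·o^(-0.5).
MRS = MU_a/MU_o = (2/3)·o/a.
Substitute o = 2: MRS = (4/3)/a. Setting (4/3)/a = 4/33 gives a = (4/3)/(4/33) = 11.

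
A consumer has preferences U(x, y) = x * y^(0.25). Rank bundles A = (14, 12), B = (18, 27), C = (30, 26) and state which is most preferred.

Evaluate utility at each bundle:
U(A) = 26.057.
U(B) = 41.031.
U(C) = 67.743.
Highest utility is C, so C ≻ B ≻ A.

Bundle C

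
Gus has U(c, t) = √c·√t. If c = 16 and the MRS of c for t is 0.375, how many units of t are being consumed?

MU_c = 0.5·c^(-0.5)·√t and MU_t = 0.5·√c·t^(-0.5).
MRS = MU_c/MU_t = t/c.
Substitute c = 16: MRS = t/16. Setting t/16 = 0.375 gives t = 0.375·16 = 6.

t = 6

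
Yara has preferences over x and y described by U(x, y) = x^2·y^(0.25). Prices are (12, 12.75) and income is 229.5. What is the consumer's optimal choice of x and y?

MU_x = 2·x·y^(0.25) and MU_y = 0.25·x^2·y^(-0.75).
MRS = MU_x/MU_y = (8)·y/x.
Tangency: set MRS = p_x/p_y = 12/12.75 = 16/17.
So (8)·y/x = 16/17, i.e. y = (2/17)·x.
Substitute into the budget 12·x + 12.75·y = 229.5: 13.5·x = 229.5, so x* = 17.
Then y* = (2/17)·17 = 2.

x* = 17, y* = 2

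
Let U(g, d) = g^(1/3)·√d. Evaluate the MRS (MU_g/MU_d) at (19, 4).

MRS = 8/57

MU_g = 1/3·g^(-2/3)·√d and MU_d = 0.5·g^(1/3)·d^(-0.5).
MRS = MU_g/MU_d = (2/3)·d/g.
At (19, 4): MRS = 8/57.
That is, one extra unit of g is worth 8/57 units of d at the margin.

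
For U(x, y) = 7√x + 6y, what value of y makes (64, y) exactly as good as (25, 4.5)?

y = 1

U(25, 4.5) = 62.
Set U(64, y) = 62 and solve.
With x = 64: √64 = 8, so 6y = 62 − 7·8 = 6 and y = 1.
Check: U(64, 1) = 62.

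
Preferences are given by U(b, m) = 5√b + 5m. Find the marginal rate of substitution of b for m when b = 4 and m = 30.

MRS = 0.25

MU_b = 5/(2√b), MU_m = 5.
MRS = 5/(2√b) ÷ 5.
At (4, 30): MRS = 0.25.
So at (4, 30) the consumer would give up 0.25 units of m for one more unit of b.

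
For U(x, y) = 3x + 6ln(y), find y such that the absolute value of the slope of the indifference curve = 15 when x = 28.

y = 30

MU_x = 3, MU_y = 6/y.
MRS = 3 ÷ (6/y).
MRS depends only on y: 0.5·y = 15 ⇒ y = 15/0.5 = 30.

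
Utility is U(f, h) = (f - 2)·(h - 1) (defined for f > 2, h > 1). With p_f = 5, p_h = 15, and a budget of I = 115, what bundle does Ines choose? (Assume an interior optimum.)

MU_f = (h−1), MU_h = (f−2).
MRS = (h−1)/(f−2).
Tangency: set MRS = p_f/p_h = 5/15 = 1/3.
So (h − 1)/(f − 2) = 1/3, i.e. (h − 1) = (1/3)·(f − 2).
Rewrite the budget in excess-of-subsistence terms: 5·(f − 2) + 15·(h − 1) = 115 − 5·2 − 15·1 = 90.
Substituting, 10·(f − 2) = 90, so f − 2 = 9 and f* = 11.
Then h − 1 = (1/3)·9 = 3, so h* = 4.

f* = 11, h* = 4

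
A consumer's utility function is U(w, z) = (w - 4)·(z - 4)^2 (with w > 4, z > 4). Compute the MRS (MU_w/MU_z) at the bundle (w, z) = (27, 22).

MRS = 9/23

MU_w = (z−4)^2, MU_z = 2·(w−4)·(z−4).
MRS = (1/2)·(z−4)/(w−4).
At (27, 22): MRS = 9/23.
So at (27, 22) the consumer would give up 9/23 units of z for one more unit of w.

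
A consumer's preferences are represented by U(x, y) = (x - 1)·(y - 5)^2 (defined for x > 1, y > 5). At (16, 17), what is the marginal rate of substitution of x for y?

MRS = 0.4

MU_x = (y−5)^2, MU_y = 2·(x−1)·(y−5).
MRS = (1/2)·(y−5)/(x−1).
At (16, 17): MRS = 0.4.
So at (16, 17) the consumer would give up 0.4 units of y for one more unit of x.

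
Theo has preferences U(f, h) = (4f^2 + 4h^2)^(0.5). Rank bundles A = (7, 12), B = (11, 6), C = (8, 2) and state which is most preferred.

Bundle A

Evaluate utility at each bundle:
U(A) = 27.785.
U(B) = 25.060.
U(C) = 16.492.
Highest utility is A, so A ≻ B ≻ C.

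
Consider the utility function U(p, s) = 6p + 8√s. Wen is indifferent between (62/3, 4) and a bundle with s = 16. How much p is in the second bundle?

p = 18

U(62/3, 4) = 140.
Set U(p, 16) = 140 and solve.
With s = 16: √16 = 4, so 6p = 140 − 8·4 = 108 and p = 18.
Check: U(18, 16) = 140.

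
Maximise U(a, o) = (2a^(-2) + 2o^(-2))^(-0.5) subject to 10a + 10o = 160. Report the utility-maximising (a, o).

For CES with ρ = -2, MRS = (o/a)^3.
Tangency: set MRS = p_a/p_o = 10/10 = 1.
So (o/a)^3 = 1; taking the cube root, o/a = 1, i.e. o = a.
Substitute into the budget 10·a + 10·o = 160: 20·a = 160, so a* = 8 and o* = 8.

a* = 8, o* = 8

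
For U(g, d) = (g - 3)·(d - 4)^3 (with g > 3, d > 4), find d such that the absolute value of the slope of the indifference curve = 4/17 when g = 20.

MU_g = (d−4)^3, MU_d = 3·(g−3)·(d−4)^2.
MRS = (1/3)·(d−4)/(g−3).
Substitute g = 20: MRS = (d − 4)/51. Setting this equal to 4/17 gives d − 4 = (4/17)·51 = 12, so d = 16.

d = 16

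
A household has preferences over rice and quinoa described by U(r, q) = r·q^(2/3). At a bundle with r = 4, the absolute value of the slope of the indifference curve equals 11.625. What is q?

q = 31

MU_r = q^(2/3) and MU_q = 2/3·r·q^(-1/3).
MRS = MU_r/MU_q = (1.5)·q/r.
Substitute r = 4: MRS = q/(8/3). Setting q/(8/3) = 11.625 gives q = 11.625·(8/3) = 31.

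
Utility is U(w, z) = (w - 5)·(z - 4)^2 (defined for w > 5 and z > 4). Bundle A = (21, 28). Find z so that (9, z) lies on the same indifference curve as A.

z = 52

U(21, 28) = 9216.
Set U(9, z) = 9216 and solve.
With w = 9: (9 − 5) = 4, so (z − 4)^2 = 9216/4 = 2304.
Taking the square root (with z > 4): z − 4 = 48, so z = 52.
Check: U(9, 52) = 9216.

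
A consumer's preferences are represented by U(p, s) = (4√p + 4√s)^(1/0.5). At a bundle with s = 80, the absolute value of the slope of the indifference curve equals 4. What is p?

p = 5

For CES with ρ = 0.5, MRS = √(s/p).
Setting √(80/p) = 4 gives 80/p = 16 and p = 5.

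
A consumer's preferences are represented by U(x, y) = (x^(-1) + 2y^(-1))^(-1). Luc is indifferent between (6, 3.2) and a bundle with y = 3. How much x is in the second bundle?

x = 8

U depends on (x, y) only through S = x^(-1) + 2y^(-1), so equal utility means equal S. At (6, 3.2): S = 19/24.
With y = 3: 2·3^(-1) = 2/3, so x^(-1) = 19/24 − 2/3 = 0.125.
Hence x = 1/0.125 = 8.
Check: U(8, 3) = 1.2632.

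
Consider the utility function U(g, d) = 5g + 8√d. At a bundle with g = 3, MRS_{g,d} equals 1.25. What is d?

MU_g = 5, MU_d = 8/(2√d).
MRS = 5 ÷ (8/(2√d)).
MRS depends only on d: 1.25·√d = 1.25 ⇒ √d = 1.25/1.25 = 1 ⇒ d = 1.

d = 1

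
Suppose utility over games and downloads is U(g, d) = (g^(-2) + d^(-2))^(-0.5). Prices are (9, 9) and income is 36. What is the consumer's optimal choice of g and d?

For CES with ρ = -2, MRS = (d/g)^3.
Tangency: set MRS = p_g/p_d = 9/9 = 1.
So (d/g)^3 = 1; taking the cube root, d/g = 1, i.e. d = g.
Substitute into the budget 9·g + 9·d = 36: 18·g = 36, so g* = 2 and d* = 2.

g* = 2, d* = 2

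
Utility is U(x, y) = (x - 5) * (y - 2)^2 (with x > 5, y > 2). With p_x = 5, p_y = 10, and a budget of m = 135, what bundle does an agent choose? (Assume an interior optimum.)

x* = 11, y* = 8

MU_x = (y−2)^2, MU_y = 2·(x−5)·(y−2).
MRS = (1/2)·(y−2)/(x−5).
Tangency: set MRS = p_x/p_y = 5/10 = 0.5.
So (1/2)·(y − 2)/(x − 5) = 0.5, i.e. (y − 2) = (x − 5).
Rewrite the budget in excess-of-subsistence terms: 5·(x − 5) + 10·(y − 2) = 135 − 5·5 − 10·2 = 90.
Substituting, 15·(x − 5) = 90, so x − 5 = 6 and x* = 11.
Then y − 2 = 6, so y* = 8.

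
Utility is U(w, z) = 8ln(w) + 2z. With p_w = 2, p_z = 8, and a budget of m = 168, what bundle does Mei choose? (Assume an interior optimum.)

w* = 16, z* = 17

MU_w = 8/w, MU_z = 2.
MRS = 8/w ÷ 2.
Tangency: set MRS = p_w/p_z = 2/8 = 0.25.
MRS depends only on w: 4/w = 0.25 ⇒ w* = 4/0.25 = 16.
From the budget, 8·z = 168 − 2·16 = 136, so z* = 17.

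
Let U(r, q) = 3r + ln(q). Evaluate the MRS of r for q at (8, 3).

MRS = 9

MU_r = 3, MU_q = 1/q.
MRS = 3 ÷ (1/q).
At (8, 3): MRS = 9.
So at (8, 3) the consumer would give up 9 units of q for one more unit of r.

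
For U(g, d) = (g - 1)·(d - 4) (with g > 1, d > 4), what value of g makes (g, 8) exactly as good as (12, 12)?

U(12, 12) = 88.
Set U(g, 8) = 88 and solve.
With d = 8: (8 − 4) = 4, so (g − 1) = 88/4 = 22.
So g = 1 + 22 = 23.
Check: U(23, 8) = 88.

g = 23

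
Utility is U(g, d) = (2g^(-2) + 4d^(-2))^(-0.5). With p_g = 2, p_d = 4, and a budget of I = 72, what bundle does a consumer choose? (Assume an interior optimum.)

g* = 12, d* = 12

For CES with ρ = -2, MRS = (2/4)·(d/g)^3.
Tangency: set MRS = p_g/p_d = 2/4 = 0.5.
So (d/g)^3 = 1; taking the cube root, d/g = 1, i.e. d = g.
Substitute into the budget 2·g + 4·d = 72: 6·g = 72, so g* = 12 and d* = 12.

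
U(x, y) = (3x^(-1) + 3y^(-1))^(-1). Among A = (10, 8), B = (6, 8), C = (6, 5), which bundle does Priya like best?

Bundle A

Evaluate utility at each bundle:
U(A) = 1.481.
U(B) = 1.143.
U(C) = 0.909.
Highest utility is A, so A ≻ B ≻ C.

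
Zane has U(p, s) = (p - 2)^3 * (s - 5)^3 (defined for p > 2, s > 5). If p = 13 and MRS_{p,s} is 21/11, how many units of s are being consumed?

MU_p = 3·(p−2)^2·(s−5)^3, MU_s = 3·(p−2)^3·(s−5)^2.
MRS = (s−5)/(p−2).
Substitute p = 13: MRS = (s − 5)/11. Setting this equal to 21/11 gives s − 5 = (21/11)·11 = 21, so s = 26.

s = 26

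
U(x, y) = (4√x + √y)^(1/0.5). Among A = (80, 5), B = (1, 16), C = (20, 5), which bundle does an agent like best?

Evaluate utility at each bundle:
U(A) = 1445.000.
U(B) = 64.000.
U(C) = 405.000.
Highest utility is A, so A ≻ C ≻ B.

Bundle A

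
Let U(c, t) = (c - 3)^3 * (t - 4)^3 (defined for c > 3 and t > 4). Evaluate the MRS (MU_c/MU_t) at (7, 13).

MU_c = 3·(c−3)^2·(t−4)^3, MU_t = 3·(c−3)^3·(t−4)^2.
MRS = (t−4)/(c−3).
At (7, 13): MRS = 2.25.
So at (7, 13) the consumer would give up 2.25 units of t for one more unit of c.

MRS = 2.25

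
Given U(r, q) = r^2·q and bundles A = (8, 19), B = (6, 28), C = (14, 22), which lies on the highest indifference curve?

Bundle C

Evaluate utility at each bundle:
U(A) = 1216.
U(B) = 1008.
U(C) = 4312.
Highest utility is C, so C ≻ A ≻ B.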